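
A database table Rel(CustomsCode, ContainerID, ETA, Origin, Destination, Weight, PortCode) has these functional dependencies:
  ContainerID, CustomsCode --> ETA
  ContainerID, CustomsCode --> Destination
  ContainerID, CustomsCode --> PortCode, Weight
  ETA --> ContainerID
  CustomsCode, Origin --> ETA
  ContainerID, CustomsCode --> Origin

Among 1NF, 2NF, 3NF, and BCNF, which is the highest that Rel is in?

Candidate keys: {ContainerID, CustomsCode}, {CustomsCode, ETA}, {CustomsCode, Origin}. Prime attributes: {ContainerID, CustomsCode, ETA, Origin}.
For ETA --> ContainerID we have {ETA}⁺ = {ContainerID, ETA}; {ETA} is not a superkey, so BCNF fails.
Since {ContainerID} ⊆ prime attributes and every other non-superkey FD also has a prime right side, the schema is in 3NF.

3NF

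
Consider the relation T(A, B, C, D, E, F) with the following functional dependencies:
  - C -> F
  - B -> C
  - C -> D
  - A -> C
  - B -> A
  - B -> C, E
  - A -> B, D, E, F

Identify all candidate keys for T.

{A}, {B}

{A} is a candidate key since {A}⁺ = {A, B, C, D, E, F} covers every attribute.
{B} is a candidate key since {B}⁺ = {A, B, C, D, E, F} covers every attribute.
These are minimal and exhaustive — every other superkey contains one of them.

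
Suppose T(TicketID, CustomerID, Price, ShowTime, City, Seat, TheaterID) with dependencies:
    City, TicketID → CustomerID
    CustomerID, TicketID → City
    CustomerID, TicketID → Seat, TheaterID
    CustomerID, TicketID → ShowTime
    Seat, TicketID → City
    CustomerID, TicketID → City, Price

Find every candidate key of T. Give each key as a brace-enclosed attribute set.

No FD produces {TicketID}, so it must be in every candidate key.
{City, TicketID} is a candidate key since {City, TicketID}⁺ = {City, CustomerID, Price, Seat, ShowTime, TheaterID, TicketID} covers every attribute.
{CustomerID, TicketID} is a candidate key since {CustomerID, TicketID}⁺ = {City, CustomerID, Price, Seat, ShowTime, TheaterID, TicketID} covers every attribute.
{Seat, TicketID} is a candidate key since {Seat, TicketID}⁺ = {City, CustomerID, Price, Seat, ShowTime, TheaterID, TicketID} covers every attribute.
Any other superkey properly contains one of these, so there are no further candidate keys.

{City, TicketID}, {CustomerID, TicketID}, {Seat, TicketID}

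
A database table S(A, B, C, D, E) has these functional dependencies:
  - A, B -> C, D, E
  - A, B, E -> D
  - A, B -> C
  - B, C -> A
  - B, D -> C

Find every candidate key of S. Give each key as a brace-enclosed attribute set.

No FD produces {B}, so it must be in every candidate key.
Closure of {A, B} is {A, B, C, D, E}, the whole schema; {A, B} is a candidate key.
Closure of {B, C} is {A, B, C, D, E}, the whole schema; {B, C} is a candidate key.
Closure of {B, D} is {A, B, C, D, E}, the whole schema; {B, D} is a candidate key.
These are minimal and exhaustive — every other superkey contains one of them.

{A, B}, {B, C}, {B, D}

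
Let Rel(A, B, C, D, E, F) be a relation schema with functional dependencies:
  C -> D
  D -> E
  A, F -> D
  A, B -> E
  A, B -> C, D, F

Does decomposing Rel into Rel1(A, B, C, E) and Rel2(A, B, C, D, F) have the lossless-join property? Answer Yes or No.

Yes

Common attributes: {A, B, C}; their closure is {A, B, C, D, E, F}.
This includes all of Rel1, so the common attributes are a superkey of Rel1 — the join is lossless.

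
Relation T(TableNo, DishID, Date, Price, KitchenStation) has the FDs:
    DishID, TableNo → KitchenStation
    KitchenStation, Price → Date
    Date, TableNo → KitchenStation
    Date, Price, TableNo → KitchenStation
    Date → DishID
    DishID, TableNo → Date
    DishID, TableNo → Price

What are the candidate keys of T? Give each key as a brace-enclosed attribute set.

Attributes never on any right-hand side: {TableNo} — every candidate key must contain it.
Closure of {Date, TableNo} is {Date, DishID, KitchenStation, Price, TableNo}, the whole schema; {Date, TableNo} is a candidate key.
Closure of {DishID, TableNo} is {Date, DishID, KitchenStation, Price, TableNo}, the whole schema; {DishID, TableNo} is a candidate key.
Closure of {KitchenStation, Price, TableNo} is {Date, DishID, KitchenStation, Price, TableNo}, the whole schema; {KitchenStation, Price, TableNo} is a candidate key.
Any other superkey properly contains one of these, so there are no further candidate keys.

{Date, TableNo}, {DishID, TableNo}, {KitchenStation, Price, TableNo}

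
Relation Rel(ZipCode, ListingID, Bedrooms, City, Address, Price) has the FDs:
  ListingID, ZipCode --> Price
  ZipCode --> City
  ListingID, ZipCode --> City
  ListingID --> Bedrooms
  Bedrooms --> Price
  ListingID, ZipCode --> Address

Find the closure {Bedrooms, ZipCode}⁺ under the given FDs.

{Bedrooms, City, Price, ZipCode}

Start with {Bedrooms, ZipCode}.
ZipCode --> City applies; add {City} → now {Bedrooms, City, ZipCode}.
Bedrooms --> Price applies; add {Price} → now {Bedrooms, City, Price, ZipCode}.
No further FD applies.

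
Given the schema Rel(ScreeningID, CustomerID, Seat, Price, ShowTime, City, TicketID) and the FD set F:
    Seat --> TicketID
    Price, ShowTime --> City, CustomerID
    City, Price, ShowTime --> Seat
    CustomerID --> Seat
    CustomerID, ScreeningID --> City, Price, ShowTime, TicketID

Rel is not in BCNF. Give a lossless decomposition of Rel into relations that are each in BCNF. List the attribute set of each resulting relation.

{City, CustomerID, Price, ShowTime}; {CustomerID, Seat}; {Price, ScreeningID, ShowTime}; {Seat, TicketID}

Candidate keys of the original relation: {CustomerID, ScreeningID}, {Price, ScreeningID, ShowTime}.
In {City, CustomerID, Price, ScreeningID, Seat, ShowTime, TicketID}, {Seat} is not a superkey ({Seat}⁺ restricted to this set is {Seat, TicketID}), so split on Seat --> TicketID into {Seat, TicketID} and {City, CustomerID, Price, ScreeningID, Seat, ShowTime}.
{Seat, TicketID} has no BCNF violation.
In {City, CustomerID, Price, ScreeningID, Seat, ShowTime}, {Price, ShowTime} is not a superkey ({Price, ShowTime}⁺ restricted to this set is {City, CustomerID, Price, Seat, ShowTime}), so split on Price, ShowTime --> City, CustomerID, Seat into {City, CustomerID, Price, Seat, ShowTime} and {Price, ScreeningID, ShowTime}.
In {City, CustomerID, Price, Seat, ShowTime}, {CustomerID} is not a superkey ({CustomerID}⁺ restricted to this set is {CustomerID, Seat}), so split on CustomerID --> Seat into {CustomerID, Seat} and {City, CustomerID, Price, ShowTime}.
{CustomerID, Seat} has no BCNF violation.
{City, CustomerID, Price, ShowTime} has no BCNF violation.
{Price, ScreeningID, ShowTime} has no BCNF violation.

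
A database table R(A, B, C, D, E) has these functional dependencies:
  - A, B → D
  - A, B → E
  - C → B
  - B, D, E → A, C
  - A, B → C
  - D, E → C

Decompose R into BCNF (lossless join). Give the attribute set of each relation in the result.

Candidate keys of the original relation: {A, B}, {A, C}, {D, E}.
Within {A, B, C, D, E}: {C}⁺ ∩ {A, B, C, D, E} = {B, C}, not the whole set, so C → B violates BCNF; decompose into {B, C} and {A, C, D, E}.
{B, C} is in BCNF.
{A, C, D, E} is in BCNF.

{A, C, D, E}; {B, C}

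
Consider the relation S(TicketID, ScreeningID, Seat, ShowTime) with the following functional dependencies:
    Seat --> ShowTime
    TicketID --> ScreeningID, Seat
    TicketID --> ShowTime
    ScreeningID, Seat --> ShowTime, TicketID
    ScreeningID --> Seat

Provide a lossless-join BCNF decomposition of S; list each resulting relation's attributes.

Candidate keys of the original relation: {ScreeningID}, {TicketID}.
In {ScreeningID, Seat, ShowTime, TicketID}, {Seat} is not a superkey ({Seat}⁺ restricted to this set is {Seat, ShowTime}), so split on Seat --> ShowTime into {Seat, ShowTime} and {ScreeningID, Seat, TicketID}.
{Seat, ShowTime}: every determinant is a superkey — BCNF.
{ScreeningID, Seat, TicketID}: every determinant is a superkey — BCNF.

{ScreeningID, Seat, TicketID}; {Seat, ShowTime}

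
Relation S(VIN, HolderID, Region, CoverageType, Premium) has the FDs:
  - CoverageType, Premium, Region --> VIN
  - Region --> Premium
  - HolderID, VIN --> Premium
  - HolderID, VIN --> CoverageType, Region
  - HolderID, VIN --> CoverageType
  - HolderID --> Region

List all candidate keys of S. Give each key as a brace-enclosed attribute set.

{CoverageType, HolderID}, {HolderID, VIN}

No FD produces {HolderID}, so it must be in every candidate key.
{CoverageType, HolderID}⁺ = {CoverageType, HolderID, Premium, Region, VIN}, which is every attribute, so {CoverageType, HolderID} is a candidate key.
{HolderID, VIN}⁺ = {CoverageType, HolderID, Premium, Region, VIN}, which is every attribute, so {HolderID, VIN} is a candidate key.
These are minimal and exhaustive — every other superkey contains one of them.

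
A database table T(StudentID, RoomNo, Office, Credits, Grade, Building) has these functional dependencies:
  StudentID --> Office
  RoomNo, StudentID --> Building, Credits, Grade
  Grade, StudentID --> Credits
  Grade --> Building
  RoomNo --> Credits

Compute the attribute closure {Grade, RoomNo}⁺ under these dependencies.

{Building, Credits, Grade, RoomNo}

Start with {Grade, RoomNo}.
Grade --> Building applies; add {Building} → now {Building, Grade, RoomNo}.
RoomNo --> Credits applies; add {Credits} → now {Building, Credits, Grade, RoomNo}.
No further FD applies.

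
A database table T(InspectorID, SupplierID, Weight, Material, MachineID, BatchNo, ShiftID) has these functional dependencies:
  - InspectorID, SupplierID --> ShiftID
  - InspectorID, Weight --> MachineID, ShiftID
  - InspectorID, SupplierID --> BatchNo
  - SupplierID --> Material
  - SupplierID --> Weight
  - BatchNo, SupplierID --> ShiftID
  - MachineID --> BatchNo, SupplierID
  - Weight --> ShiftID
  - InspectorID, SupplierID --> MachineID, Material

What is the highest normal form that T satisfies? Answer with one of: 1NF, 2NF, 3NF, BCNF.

1NF

Candidate keys: {InspectorID, MachineID}, {InspectorID, SupplierID}, {InspectorID, Weight}. Prime attributes: {InspectorID, MachineID, SupplierID, Weight}.
SupplierID --> Material: {SupplierID}⁺ = {Material, ShiftID, SupplierID, Weight}, which is not all of the attributes, so the left side is not a superkey — BCNF is violated.
Because {Material} is non-prime and the left side of SupplierID --> Material is not a superkey, the relation is not in 3NF.
{MachineID} is a proper subset of the key {InspectorID, MachineID}, and {MachineID}⁺ contains the non-prime attributes {BatchNo, Material, ShiftID} — a partial dependency, so 2NF is violated.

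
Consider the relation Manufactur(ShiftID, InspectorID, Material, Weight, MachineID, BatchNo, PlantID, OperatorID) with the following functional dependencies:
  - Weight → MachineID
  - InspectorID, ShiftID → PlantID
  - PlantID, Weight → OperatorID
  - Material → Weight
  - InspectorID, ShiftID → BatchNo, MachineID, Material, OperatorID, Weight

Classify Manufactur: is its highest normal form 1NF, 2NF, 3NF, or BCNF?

2NF

Candidate key: {InspectorID, ShiftID}. Prime attributes: {InspectorID, ShiftID}.
Weight → MachineID: {Weight}⁺ = {MachineID, Weight}, which is not all of the attributes, so the left side is not a superkey — BCNF is violated.
Weight → MachineID has non-prime {MachineID} on the right and a non-superkey on the left, so 3NF fails.
No proper subset of a key has a non-prime attribute in its closure, so there is no partial dependency; 2NF holds.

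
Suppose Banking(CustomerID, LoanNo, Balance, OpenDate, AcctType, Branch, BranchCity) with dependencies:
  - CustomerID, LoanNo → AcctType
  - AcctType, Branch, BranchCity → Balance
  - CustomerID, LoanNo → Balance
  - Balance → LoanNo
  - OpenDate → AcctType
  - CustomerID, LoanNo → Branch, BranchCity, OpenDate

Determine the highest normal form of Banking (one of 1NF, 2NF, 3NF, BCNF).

3NF

Candidate keys: {AcctType, Branch, BranchCity, CustomerID}, {Balance, CustomerID}, {Branch, BranchCity, CustomerID, OpenDate}, {CustomerID, LoanNo}. Prime attributes: {AcctType, Balance, Branch, BranchCity, CustomerID, LoanNo, OpenDate}.
AcctType, Branch, BranchCity → Balance: {AcctType, Branch, BranchCity}⁺ = {AcctType, Balance, Branch, BranchCity, LoanNo}, which is not all of the attributes, so the left side is not a superkey — BCNF is violated.
Its right-hand attributes {Balance} are all prime, as are those of every other non-superkey FD — the relation is in 3NF.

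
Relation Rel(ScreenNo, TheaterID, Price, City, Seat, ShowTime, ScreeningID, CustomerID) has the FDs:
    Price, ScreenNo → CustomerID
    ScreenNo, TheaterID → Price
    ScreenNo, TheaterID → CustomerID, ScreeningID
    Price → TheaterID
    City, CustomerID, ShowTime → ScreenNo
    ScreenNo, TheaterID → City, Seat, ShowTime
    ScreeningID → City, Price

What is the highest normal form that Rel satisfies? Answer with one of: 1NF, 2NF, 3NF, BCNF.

Candidate keys: {City, CustomerID, Price, ShowTime}, {City, CustomerID, ShowTime, TheaterID}, {CustomerID, ScreeningID, ShowTime}, {Price, ScreenNo}, {ScreenNo, ScreeningID}, {ScreenNo, TheaterID}. Prime attributes: {City, CustomerID, Price, ScreenNo, ScreeningID, ShowTime, TheaterID}.
Price → TheaterID breaks BCNF: {Price}⁺ = {Price, TheaterID}, so {Price} is not a superkey.
Its right-hand attributes {TheaterID} are all prime, as are those of every other non-superkey FD — the relation is in 3NF.

3NF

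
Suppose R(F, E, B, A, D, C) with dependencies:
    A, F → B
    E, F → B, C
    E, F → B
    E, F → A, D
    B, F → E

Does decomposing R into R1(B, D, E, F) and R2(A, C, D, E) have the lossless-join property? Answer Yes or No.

No

The shared attributes are {D, E} and {D, E}⁺ = {D, E}.
The closure covers neither R1 nor R2 entirely; the join is not lossless.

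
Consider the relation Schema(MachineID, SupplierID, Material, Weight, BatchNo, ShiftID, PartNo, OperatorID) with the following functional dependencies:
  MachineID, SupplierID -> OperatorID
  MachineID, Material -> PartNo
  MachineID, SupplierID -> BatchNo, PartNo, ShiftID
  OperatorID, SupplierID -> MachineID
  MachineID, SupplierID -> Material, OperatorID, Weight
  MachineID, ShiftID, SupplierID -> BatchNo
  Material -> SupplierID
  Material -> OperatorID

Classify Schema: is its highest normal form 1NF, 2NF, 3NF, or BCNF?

BCNF

Candidate keys: {MachineID, SupplierID}, {Material}, {OperatorID, SupplierID}. Prime attributes: {MachineID, Material, OperatorID, SupplierID}.
The left-hand side of every FD is a superkey, so BCNF is satisfied.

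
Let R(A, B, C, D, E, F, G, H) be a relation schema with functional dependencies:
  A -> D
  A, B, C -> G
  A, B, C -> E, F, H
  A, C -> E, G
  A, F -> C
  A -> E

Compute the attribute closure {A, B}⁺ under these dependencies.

Start with {A, B}.
A -> D applies; add {D} → now {A, B, D}.
A -> E applies; add {E} → now {A, B, D, E}.
No further FD applies.

{A, B, D, E}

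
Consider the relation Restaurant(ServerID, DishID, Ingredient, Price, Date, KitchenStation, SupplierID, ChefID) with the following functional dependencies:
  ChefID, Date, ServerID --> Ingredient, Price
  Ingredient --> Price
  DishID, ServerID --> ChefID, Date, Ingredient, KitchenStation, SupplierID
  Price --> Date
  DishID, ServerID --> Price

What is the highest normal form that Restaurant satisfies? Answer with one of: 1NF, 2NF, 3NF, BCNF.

2NF

Candidate key: {DishID, ServerID}. Prime attributes: {DishID, ServerID}.
For ChefID, Date, ServerID --> Ingredient, Price we have {ChefID, Date, ServerID}⁺ = {ChefID, Date, Ingredient, Price, ServerID}; {ChefID, Date, ServerID} is not a superkey, so BCNF fails.
ChefID, Date, ServerID --> Ingredient, Price determines the non-prime attributes {Ingredient, Price} from a non-superkey — 3NF is violated.
No proper subset of a key has a non-prime attribute in its closure, so there is no partial dependency; 2NF holds.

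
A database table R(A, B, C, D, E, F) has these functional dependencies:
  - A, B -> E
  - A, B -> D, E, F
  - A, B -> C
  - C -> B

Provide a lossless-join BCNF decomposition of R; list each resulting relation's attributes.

{A, C, D, E, F}; {B, C}

Candidate keys of the original relation: {A, B}, {A, C}.
Within {A, B, C, D, E, F}: {C}⁺ ∩ {A, B, C, D, E, F} = {B, C}, not the whole set, so C -> B violates BCNF; decompose into {B, C} and {A, C, D, E, F}.
{B, C} has no BCNF violation.
{A, C, D, E, F} has no BCNF violation.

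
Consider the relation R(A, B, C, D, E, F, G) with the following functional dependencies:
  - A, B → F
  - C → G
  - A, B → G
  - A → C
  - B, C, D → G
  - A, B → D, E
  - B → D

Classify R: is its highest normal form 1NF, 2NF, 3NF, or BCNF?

1NF

Candidate key: {A, B}. Prime attributes: {A, B}.
C → G breaks BCNF: {C}⁺ = {C, G}, so {C} is not a superkey.
Because {G} is non-prime and the left side of C → G is not a superkey, the relation is not in 3NF.
Since {A} ⊂ {A, B} and {A}⁺ ⊇ {C, G} with {C, G} non-prime, there is a partial dependency; 2NF fails.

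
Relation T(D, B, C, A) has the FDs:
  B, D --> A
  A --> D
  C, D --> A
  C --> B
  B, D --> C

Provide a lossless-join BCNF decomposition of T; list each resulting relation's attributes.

{A, C}; {A, D}; {B, C}

Candidate keys of the original relation: {A, B}, {A, C}, {B, D}, {C, D}.
In {A, B, C, D}, {A} is not a superkey ({A}⁺ restricted to this set is {A, D}), so split on A --> D into {A, D} and {A, B, C}.
{A, D} is in BCNF.
In {A, B, C}, {C} is not a superkey ({C}⁺ restricted to this set is {B, C}), so split on C --> B into {B, C} and {A, C}.
{B, C} is in BCNF.
{A, C} is in BCNF.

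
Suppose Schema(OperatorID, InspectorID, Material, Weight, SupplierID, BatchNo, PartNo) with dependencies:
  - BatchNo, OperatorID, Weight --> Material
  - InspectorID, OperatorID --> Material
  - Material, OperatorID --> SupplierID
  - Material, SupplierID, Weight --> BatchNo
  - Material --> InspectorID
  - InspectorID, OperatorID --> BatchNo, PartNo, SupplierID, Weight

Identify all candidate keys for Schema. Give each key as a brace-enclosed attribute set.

{OperatorID} never appears on the right of any FD, so every key must include it.
{InspectorID, OperatorID}⁺ = {BatchNo, InspectorID, Material, OperatorID, PartNo, SupplierID, Weight} — all of the relation — so {InspectorID, OperatorID} is a candidate key.
{Material, OperatorID}⁺ = {BatchNo, InspectorID, Material, OperatorID, PartNo, SupplierID, Weight} — all of the relation — so {Material, OperatorID} is a candidate key.
{BatchNo, OperatorID, Weight}⁺ = {BatchNo, InspectorID, Material, OperatorID, PartNo, SupplierID, Weight} — all of the relation — so {BatchNo, OperatorID, Weight} is a candidate key.
Any other superkey properly contains one of these, so there are no further candidate keys.

{BatchNo, OperatorID, Weight}, {InspectorID, OperatorID}, {Material, OperatorID}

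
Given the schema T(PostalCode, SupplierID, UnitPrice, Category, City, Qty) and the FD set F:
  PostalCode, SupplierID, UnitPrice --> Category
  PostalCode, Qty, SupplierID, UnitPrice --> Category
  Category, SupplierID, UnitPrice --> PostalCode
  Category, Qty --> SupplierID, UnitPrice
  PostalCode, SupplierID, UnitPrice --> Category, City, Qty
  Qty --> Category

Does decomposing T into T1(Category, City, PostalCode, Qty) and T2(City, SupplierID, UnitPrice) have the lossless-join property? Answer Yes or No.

No

The shared attributes are {City} and {City}⁺ = {City}.
The closure covers neither T1 nor T2 entirely; the join is not lossless.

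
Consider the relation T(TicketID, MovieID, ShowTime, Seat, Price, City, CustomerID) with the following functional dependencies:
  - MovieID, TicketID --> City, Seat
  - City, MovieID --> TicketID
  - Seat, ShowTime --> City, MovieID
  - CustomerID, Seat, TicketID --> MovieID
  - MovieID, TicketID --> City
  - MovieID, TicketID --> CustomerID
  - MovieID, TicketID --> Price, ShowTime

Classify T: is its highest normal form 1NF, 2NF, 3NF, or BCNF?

Candidate keys: {City, MovieID}, {CustomerID, Seat, TicketID}, {MovieID, TicketID}, {Seat, ShowTime}. Prime attributes: {City, CustomerID, MovieID, Seat, ShowTime, TicketID}.
The left-hand side of every FD is a superkey, so BCNF is satisfied.

BCNF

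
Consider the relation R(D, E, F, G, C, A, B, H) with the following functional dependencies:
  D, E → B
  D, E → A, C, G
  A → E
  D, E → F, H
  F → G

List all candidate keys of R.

{A, D}, {D, E}

No FD produces {D}, so it must be in every candidate key.
{A, D}⁺ = {A, B, C, D, E, F, G, H} — all of the relation — so {A, D} is a candidate key.
{D, E}⁺ = {A, B, C, D, E, F, G, H} — all of the relation — so {D, E} is a candidate key.
These are minimal and exhaustive — every other superkey contains one of them.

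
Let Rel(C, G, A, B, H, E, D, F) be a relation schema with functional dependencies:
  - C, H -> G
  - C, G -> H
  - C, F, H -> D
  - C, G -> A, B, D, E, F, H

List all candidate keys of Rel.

Attributes never on any right-hand side: {C} — every candidate key must contain it.
Closure of {C, G} is {A, B, C, D, E, F, G, H}, the whole schema; {C, G} is a candidate key.
Closure of {C, H} is {A, B, C, D, E, F, G, H}, the whole schema; {C, H} is a candidate key.
These are minimal and exhaustive — every other superkey contains one of them.

{C, G}, {C, H}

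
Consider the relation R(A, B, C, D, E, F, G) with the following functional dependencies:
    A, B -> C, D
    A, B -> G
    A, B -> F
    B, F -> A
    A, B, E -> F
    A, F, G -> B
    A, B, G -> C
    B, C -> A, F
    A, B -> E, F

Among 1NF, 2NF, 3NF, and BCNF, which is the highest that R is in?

Candidate keys: {A, B}, {A, F, G}, {B, C}, {B, F}. Prime attributes: {A, B, C, F, G}.
Each dependency's left side is a superkey — BCNF holds.

BCNF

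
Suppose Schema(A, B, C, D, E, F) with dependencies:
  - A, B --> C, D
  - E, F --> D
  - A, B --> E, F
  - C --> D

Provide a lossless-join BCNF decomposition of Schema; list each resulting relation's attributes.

{A, B, C, E, F}; {D, E, F}

Candidate key of the original relation: {A, B}.
In {A, B, C, D, E, F}, {E, F} is not a superkey ({E, F}⁺ restricted to this set is {D, E, F}), so split on E, F --> D into {D, E, F} and {A, B, C, E, F}.
{D, E, F} has no BCNF violation.
{A, B, C, E, F} has no BCNF violation.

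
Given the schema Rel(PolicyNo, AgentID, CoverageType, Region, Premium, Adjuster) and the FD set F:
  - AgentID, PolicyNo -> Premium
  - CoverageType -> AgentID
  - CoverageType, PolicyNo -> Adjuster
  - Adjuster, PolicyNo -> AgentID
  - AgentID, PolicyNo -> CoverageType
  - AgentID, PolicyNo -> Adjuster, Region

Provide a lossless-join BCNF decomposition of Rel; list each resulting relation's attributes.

Candidate keys of the original relation: {Adjuster, PolicyNo}, {AgentID, PolicyNo}, {CoverageType, PolicyNo}.
In {Adjuster, AgentID, CoverageType, PolicyNo, Premium, Region}, {CoverageType} is not a superkey ({CoverageType}⁺ restricted to this set is {AgentID, CoverageType}), so split on CoverageType -> AgentID into {AgentID, CoverageType} and {Adjuster, CoverageType, PolicyNo, Premium, Region}.
{AgentID, CoverageType} has no BCNF violation.
{Adjuster, CoverageType, PolicyNo, Premium, Region} has no BCNF violation.

{Adjuster, CoverageType, PolicyNo, Premium, Region}; {AgentID, CoverageType}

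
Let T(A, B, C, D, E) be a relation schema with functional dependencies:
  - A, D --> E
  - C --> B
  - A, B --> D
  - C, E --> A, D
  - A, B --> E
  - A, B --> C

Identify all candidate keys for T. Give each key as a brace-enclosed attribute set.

{A, B}, {A, C}, {C, E}

{A, B} is a candidate key since {A, B}⁺ = {A, B, C, D, E} covers every attribute.
{A, C} is a candidate key since {A, C}⁺ = {A, B, C, D, E} covers every attribute.
{C, E} is a candidate key since {C, E}⁺ = {A, B, C, D, E} covers every attribute.
These are minimal and exhaustive — every other superkey contains one of them.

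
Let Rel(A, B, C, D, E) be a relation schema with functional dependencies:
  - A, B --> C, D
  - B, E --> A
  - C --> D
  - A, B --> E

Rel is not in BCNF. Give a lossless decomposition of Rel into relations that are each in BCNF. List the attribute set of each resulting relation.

{A, B, C, E}; {C, D}

Candidate keys of the original relation: {A, B}, {B, E}.
Within {A, B, C, D, E}: {C}⁺ ∩ {A, B, C, D, E} = {C, D}, not the whole set, so C --> D violates BCNF; decompose into {C, D} and {A, B, C, E}.
{C, D}: every determinant is a superkey — BCNF.
{A, B, C, E}: every determinant is a superkey — BCNF.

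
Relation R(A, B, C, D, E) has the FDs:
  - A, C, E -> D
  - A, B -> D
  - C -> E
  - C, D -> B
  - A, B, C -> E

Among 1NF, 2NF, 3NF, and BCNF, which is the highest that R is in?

Candidate key: {A, C}. Prime attributes: {A, C}.
For A, B -> D we have {A, B}⁺ = {A, B, D}; {A, B} is not a superkey, so BCNF fails.
A, B -> D determines the non-prime attribute {D} from a non-superkey — 3NF is violated.
The proper key subset {C} of {A, C} determines non-prime {E}, so the relation is not even in 2NF.

1NF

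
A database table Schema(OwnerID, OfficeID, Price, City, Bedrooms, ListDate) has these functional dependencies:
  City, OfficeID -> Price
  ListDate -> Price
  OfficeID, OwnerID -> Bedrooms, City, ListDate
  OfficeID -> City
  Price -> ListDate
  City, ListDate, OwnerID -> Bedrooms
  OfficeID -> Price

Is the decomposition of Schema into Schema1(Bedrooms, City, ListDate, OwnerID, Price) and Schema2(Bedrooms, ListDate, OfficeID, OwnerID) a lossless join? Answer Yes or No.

Common attributes: {Bedrooms, ListDate, OwnerID}; their closure is {Bedrooms, ListDate, OwnerID, Price}.
The closure covers neither Schema1 nor Schema2 entirely; the join is not lossless.

No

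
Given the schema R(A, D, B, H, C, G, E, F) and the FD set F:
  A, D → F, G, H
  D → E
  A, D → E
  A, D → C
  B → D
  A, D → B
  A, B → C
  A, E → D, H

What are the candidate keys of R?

Attributes never on any right-hand side: {A} — every candidate key must contain it.
{A, B}⁺ = {A, B, C, D, E, F, G, H} — all of the relation — so {A, B} is a candidate key.
{A, D}⁺ = {A, B, C, D, E, F, G, H} — all of the relation — so {A, D} is a candidate key.
{A, E}⁺ = {A, B, C, D, E, F, G, H} — all of the relation — so {A, E} is a candidate key.
No proper subset of any of these is a key, and no other minimal superkey exists.

{A, B}, {A, D}, {A, E}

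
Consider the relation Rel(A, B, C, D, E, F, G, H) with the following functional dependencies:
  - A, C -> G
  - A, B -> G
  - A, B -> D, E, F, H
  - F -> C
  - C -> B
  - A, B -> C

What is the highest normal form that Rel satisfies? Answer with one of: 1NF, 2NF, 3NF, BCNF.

3NF

Candidate keys: {A, B}, {A, C}, {A, F}. Prime attributes: {A, B, C, F}.
For F -> C we have {F}⁺ = {B, C, F}; {F} is not a superkey, so BCNF fails.
But every attribute on its right side ({C}) is prime, and the same holds for every other non-superkey FD, so 3NF still holds.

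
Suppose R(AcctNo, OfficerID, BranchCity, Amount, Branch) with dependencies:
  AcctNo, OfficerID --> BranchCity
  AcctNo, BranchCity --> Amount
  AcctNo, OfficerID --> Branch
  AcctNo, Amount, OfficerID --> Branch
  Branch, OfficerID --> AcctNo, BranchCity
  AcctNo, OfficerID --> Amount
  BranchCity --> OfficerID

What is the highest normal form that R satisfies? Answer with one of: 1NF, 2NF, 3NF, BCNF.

Candidate keys: {AcctNo, BranchCity}, {AcctNo, OfficerID}, {Branch, BranchCity}, {Branch, OfficerID}. Prime attributes: {AcctNo, Branch, BranchCity, OfficerID}.
BranchCity --> OfficerID breaks BCNF: {BranchCity}⁺ = {BranchCity, OfficerID}, so {BranchCity} is not a superkey.
Since {OfficerID} ⊆ prime attributes and every other non-superkey FD also has a prime right side, the schema is in 3NF.

3NF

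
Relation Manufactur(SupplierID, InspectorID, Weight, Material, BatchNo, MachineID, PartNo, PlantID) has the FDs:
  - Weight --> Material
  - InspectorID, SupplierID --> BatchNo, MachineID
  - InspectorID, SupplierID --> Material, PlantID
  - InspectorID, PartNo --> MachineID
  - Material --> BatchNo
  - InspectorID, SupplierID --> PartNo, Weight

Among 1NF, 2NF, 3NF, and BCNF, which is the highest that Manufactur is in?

Candidate key: {InspectorID, SupplierID}. Prime attributes: {InspectorID, SupplierID}.
For Weight --> Material we have {Weight}⁺ = {BatchNo, Material, Weight}; {Weight} is not a superkey, so BCNF fails.
Because {Material} is non-prime and the left side of Weight --> Material is not a superkey, the relation is not in 3NF.
Checking every proper subset of each key, none determines a non-prime attribute — 2NF is satisfied.

2NF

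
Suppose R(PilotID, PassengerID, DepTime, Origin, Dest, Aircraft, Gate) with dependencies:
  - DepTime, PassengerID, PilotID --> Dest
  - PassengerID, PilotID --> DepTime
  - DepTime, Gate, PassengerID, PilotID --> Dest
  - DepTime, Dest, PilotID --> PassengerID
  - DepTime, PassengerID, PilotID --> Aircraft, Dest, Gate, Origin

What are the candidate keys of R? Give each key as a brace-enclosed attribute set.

Attributes never on any right-hand side: {PilotID} — every candidate key must contain it.
Closure of {PassengerID, PilotID} is {Aircraft, DepTime, Dest, Gate, Origin, PassengerID, PilotID}, the whole schema; {PassengerID, PilotID} is a candidate key.
Closure of {DepTime, Dest, PilotID} is {Aircraft, DepTime, Dest, Gate, Origin, PassengerID, PilotID}, the whole schema; {DepTime, Dest, PilotID} is a candidate key.
These are minimal and exhaustive — every other superkey contains one of them.

{DepTime, Dest, PilotID}, {PassengerID, PilotID}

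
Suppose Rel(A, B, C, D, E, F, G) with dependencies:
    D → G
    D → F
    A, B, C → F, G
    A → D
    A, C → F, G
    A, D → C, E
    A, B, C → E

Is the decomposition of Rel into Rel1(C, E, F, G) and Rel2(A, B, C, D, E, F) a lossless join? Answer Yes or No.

Rel1 ∩ Rel2 = {C, E, F}; its closure under F is {C, E, F}.
Neither Rel1 nor Rel2 is contained in that closure, so the decomposition is lossy.

No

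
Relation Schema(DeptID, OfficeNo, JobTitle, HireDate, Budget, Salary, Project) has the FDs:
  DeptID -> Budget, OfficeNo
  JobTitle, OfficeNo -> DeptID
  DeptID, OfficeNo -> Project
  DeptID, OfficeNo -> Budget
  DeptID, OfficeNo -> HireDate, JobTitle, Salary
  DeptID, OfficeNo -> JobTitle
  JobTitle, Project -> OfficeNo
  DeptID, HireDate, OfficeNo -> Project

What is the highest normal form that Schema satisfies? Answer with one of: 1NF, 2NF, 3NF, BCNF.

Candidate keys: {DeptID}, {JobTitle, OfficeNo}, {JobTitle, Project}. Prime attributes: {DeptID, JobTitle, OfficeNo, Project}.
The left-hand side of every FD is a superkey, so BCNF is satisfied.

BCNF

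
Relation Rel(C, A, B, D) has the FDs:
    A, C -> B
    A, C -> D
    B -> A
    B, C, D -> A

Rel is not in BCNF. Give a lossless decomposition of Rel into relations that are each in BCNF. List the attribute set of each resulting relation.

Candidate keys of the original relation: {A, C}, {B, C}.
{A, B, C, D}: {B} determines {A, B} here but is not a superkey — split on B -> A, giving {A, B} and {B, C, D}.
{A, B} is in BCNF.
{B, C, D} is in BCNF.

{A, B}; {B, C, D}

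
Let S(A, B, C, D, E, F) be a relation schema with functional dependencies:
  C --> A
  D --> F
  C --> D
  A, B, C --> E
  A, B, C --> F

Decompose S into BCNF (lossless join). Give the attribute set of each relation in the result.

{A, C, D}; {B, C, E}; {D, F}

Candidate key of the original relation: {B, C}.
In {A, B, C, D, E, F}, {C} is not a superkey ({C}⁺ restricted to this set is {A, C, D, F}), so split on C --> A, D, F into {A, C, D, F} and {B, C, E}.
In {A, C, D, F}, {D} is not a superkey ({D}⁺ restricted to this set is {D, F}), so split on D --> F into {D, F} and {A, C, D}.
{D, F} is in BCNF.
{A, C, D} is in BCNF.
{B, C, E} is in BCNF.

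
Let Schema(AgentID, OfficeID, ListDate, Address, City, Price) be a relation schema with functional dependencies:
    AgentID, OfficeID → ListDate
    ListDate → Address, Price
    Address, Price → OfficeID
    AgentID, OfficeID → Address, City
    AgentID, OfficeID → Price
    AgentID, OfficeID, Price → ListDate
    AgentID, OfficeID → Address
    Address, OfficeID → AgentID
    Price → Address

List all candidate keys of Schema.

{ListDate} is a candidate key since {ListDate}⁺ = {Address, AgentID, City, ListDate, OfficeID, Price} covers every attribute.
{Price} is a candidate key since {Price}⁺ = {Address, AgentID, City, ListDate, OfficeID, Price} covers every attribute.
{Address, OfficeID} is a candidate key since {Address, OfficeID}⁺ = {Address, AgentID, City, ListDate, OfficeID, Price} covers every attribute.
{AgentID, OfficeID} is a candidate key since {AgentID, OfficeID}⁺ = {Address, AgentID, City, ListDate, OfficeID, Price} covers every attribute.
Any other superkey properly contains one of these, so there are no further candidate keys.

{Address, OfficeID}, {AgentID, OfficeID}, {ListDate}, {Price}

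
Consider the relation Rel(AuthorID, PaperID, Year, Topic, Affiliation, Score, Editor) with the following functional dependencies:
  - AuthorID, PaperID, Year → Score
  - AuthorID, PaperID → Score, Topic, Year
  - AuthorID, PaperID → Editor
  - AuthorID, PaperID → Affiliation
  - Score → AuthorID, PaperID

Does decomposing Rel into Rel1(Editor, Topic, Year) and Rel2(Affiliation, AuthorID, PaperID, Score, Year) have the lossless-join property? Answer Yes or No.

The shared attributes are {Year} and {Year}⁺ = {Year}.
Neither Rel1 nor Rel2 is contained in that closure, so the decomposition is lossy.

No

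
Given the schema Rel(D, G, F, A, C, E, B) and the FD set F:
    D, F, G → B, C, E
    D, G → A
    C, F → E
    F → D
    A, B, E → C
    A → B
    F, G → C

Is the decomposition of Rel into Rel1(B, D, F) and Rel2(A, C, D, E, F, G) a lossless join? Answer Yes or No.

The shared attributes are {D, F} and {D, F}⁺ = {D, F}.
Rel1 ⊄ {D, F} and Rel2 ⊄ {D, F}, so the split is lossy.

No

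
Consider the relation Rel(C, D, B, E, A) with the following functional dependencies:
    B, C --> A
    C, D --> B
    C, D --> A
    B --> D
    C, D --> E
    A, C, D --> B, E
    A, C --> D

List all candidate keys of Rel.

{A, C}, {B, C}, {C, D}

{C} never appears on the right of any FD, so every key must include it.
{A, C} is a candidate key since {A, C}⁺ = {A, B, C, D, E} covers every attribute.
{B, C} is a candidate key since {B, C}⁺ = {A, B, C, D, E} covers every attribute.
{C, D} is a candidate key since {C, D}⁺ = {A, B, C, D, E} covers every attribute.
These are minimal and exhaustive — every other superkey contains one of them.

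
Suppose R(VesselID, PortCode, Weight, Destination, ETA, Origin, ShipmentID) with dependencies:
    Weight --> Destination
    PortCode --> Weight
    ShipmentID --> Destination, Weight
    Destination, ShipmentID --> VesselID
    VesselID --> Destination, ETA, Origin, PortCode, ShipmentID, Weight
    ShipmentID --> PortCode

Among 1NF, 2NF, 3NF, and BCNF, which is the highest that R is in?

2NF

Candidate keys: {ShipmentID}, {VesselID}. Prime attributes: {ShipmentID, VesselID}.
Weight --> Destination breaks BCNF: {Weight}⁺ = {Destination, Weight}, so {Weight} is not a superkey.
Because {Destination} is non-prime and the left side of Weight --> Destination is not a superkey, the relation is not in 3NF.
All keys have size 1, which rules out partial dependencies — 2NF is satisfied.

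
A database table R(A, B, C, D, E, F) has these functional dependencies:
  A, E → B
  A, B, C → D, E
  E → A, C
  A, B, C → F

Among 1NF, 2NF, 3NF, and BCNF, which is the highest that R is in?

Candidate keys: {A, B, C}, {E}. Prime attributes: {A, B, C, E}.
Each dependency's left side is a superkey — BCNF holds.

BCNF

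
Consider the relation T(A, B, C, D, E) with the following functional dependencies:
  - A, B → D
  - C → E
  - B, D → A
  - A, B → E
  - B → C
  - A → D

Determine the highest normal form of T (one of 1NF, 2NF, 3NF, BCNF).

Candidate keys: {A, B}, {B, D}. Prime attributes: {A, B, D}.
C → E: {C}⁺ = {C, E}, which is not all of the attributes, so the left side is not a superkey — BCNF is violated.
C → E determines the non-prime attribute {E} from a non-superkey — 3NF is violated.
{B} is a proper subset of the key {A, B}, and {B}⁺ contains the non-prime attributes {C, E} — a partial dependency, so 2NF is violated.

1NF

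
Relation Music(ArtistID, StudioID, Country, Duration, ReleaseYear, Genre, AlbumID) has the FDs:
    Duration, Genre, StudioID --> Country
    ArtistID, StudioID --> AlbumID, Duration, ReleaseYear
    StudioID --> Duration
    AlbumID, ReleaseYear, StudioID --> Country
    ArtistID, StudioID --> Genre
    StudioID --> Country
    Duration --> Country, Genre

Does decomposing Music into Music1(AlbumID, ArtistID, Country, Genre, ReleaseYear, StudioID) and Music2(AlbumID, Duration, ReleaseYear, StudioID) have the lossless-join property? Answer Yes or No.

Music1 ∩ Music2 = {AlbumID, ReleaseYear, StudioID}; its closure under F is {AlbumID, Country, Duration, Genre, ReleaseYear, StudioID}.
Music2 is contained in that closure, so Music1 ∩ Music2 --> Music2 holds and the join is lossless.

Yes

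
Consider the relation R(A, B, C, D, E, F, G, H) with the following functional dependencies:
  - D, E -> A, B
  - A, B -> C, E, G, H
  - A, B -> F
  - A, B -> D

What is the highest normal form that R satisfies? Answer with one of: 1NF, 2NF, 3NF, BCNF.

Candidate keys: {A, B}, {D, E}. Prime attributes: {A, B, D, E}.
Every FD has a superkey on the left, so the relation is in BCNF.

BCNF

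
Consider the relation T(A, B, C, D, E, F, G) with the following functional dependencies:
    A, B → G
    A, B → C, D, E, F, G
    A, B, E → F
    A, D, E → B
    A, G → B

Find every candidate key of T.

{A, B}, {A, D, E}, {A, G}

Attributes never on any right-hand side: {A} — every candidate key must contain it.
{A, B}⁺ = {A, B, C, D, E, F, G} — all of the relation — so {A, B} is a candidate key.
{A, G}⁺ = {A, B, C, D, E, F, G} — all of the relation — so {A, G} is a candidate key.
{A, D, E}⁺ = {A, B, C, D, E, F, G} — all of the relation — so {A, D, E} is a candidate key.
These are minimal and exhaustive — every other superkey contains one of them.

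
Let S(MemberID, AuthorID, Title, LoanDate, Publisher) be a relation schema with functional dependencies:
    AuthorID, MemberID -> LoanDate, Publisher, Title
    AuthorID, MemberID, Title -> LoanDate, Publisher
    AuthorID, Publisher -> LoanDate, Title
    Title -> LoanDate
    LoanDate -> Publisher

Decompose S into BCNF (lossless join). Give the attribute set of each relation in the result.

Candidate key of the original relation: {AuthorID, MemberID}.
{AuthorID, LoanDate, MemberID, Publisher, Title}: {AuthorID, Publisher} determines {AuthorID, LoanDate, Publisher, Title} here but is not a superkey — split on AuthorID, Publisher -> LoanDate, Title, giving {AuthorID, LoanDate, Publisher, Title} and {AuthorID, MemberID, Publisher}.
{AuthorID, LoanDate, Publisher, Title}: {Title} determines {LoanDate, Publisher, Title} here but is not a superkey — split on Title -> LoanDate, Publisher, giving {LoanDate, Publisher, Title} and {AuthorID, Title}.
{LoanDate, Publisher, Title}: {LoanDate} determines {LoanDate, Publisher} here but is not a superkey — split on LoanDate -> Publisher, giving {LoanDate, Publisher} and {LoanDate, Title}.
{LoanDate, Publisher} has no BCNF violation.
{LoanDate, Title} has no BCNF violation.
{AuthorID, Title} has no BCNF violation.
{AuthorID, MemberID, Publisher} has no BCNF violation.

{AuthorID, MemberID, Publisher}; {AuthorID, Title}; {LoanDate, Publisher}; {LoanDate, Title}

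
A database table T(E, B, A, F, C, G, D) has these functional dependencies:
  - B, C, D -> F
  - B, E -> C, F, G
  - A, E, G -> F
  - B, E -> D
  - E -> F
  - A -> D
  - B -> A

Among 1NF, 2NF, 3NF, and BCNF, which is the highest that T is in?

Candidate key: {B, E}. Prime attributes: {B, E}.
B, C, D -> F breaks BCNF: {B, C, D}⁺ = {A, B, C, D, F}, so {B, C, D} is not a superkey.
B, C, D -> F has non-prime {F} on the right and a non-superkey on the left, so 3NF fails.
The proper key subset {B} of {B, E} determines non-prime {A, D}, so the relation is not even in 2NF.

1NF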